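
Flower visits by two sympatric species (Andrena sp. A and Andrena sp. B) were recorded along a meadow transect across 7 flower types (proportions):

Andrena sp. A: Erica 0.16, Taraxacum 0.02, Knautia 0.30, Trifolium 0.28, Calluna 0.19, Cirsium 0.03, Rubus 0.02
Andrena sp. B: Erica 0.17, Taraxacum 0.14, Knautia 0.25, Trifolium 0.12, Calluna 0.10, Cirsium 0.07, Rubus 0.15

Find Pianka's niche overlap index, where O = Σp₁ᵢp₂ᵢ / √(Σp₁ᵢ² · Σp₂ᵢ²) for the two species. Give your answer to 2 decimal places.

Σ p₁ᵢp₂ᵢ = 0.0272 + 0.0028 + 0.0750 + 0.0336 + 0.0190 + 0.0021 + 0.0030 = 0.1627
Σp_1ᵢ² = 0.16² + 0.02² + 0.30² + 0.28² + 0.19² + 0.03² + 0.02² = 0.0256 + 0.0004 + 0.0900 + 0.0784 + 0.0361 + 0.0009 + 0.0004 = 0.2318
Σp_2ᵢ² = 0.17² + 0.14² + 0.25² + 0.12² + 0.10² + 0.07² + 0.15² = 0.0289 + 0.0196 + 0.0625 + 0.0144 + 0.0100 + 0.0049 + 0.0225 = 0.1628
O = 0.1627 / √(0.2318 × 0.1628) = 0.1627 / 0.19426 = 0.8375

0.84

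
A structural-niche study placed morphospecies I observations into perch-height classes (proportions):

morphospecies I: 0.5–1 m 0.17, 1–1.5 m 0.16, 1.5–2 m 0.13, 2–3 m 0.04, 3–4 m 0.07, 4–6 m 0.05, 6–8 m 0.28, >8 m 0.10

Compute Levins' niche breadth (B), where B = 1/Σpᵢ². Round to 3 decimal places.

5.924

Σpᵢ² = 0.17² + 0.16² + 0.13² + 0.04² + 0.07² + 0.05² + 0.28² + 0.10² = 0.0289 + 0.0256 + 0.0169 + 0.0016 + 0.0049 + 0.0025 + 0.0784 + 0.0100 = 0.1688
B = 1 / 0.1688 = 5.92417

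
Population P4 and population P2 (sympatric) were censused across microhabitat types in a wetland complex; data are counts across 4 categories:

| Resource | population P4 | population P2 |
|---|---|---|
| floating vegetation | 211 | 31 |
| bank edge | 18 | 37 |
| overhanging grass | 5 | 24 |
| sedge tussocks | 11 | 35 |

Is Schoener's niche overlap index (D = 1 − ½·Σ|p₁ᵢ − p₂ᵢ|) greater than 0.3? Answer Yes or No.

Proportions for population P4 (n=245): 211/245=0.8612, 18/245=0.0735, 5/245=0.0204, 11/245=0.0449
Proportions for population P2 (n=127): 31/127=0.2441, 37/127=0.2913, 24/127=0.1890, 35/127=0.2756
Σ|p₁ᵢ − p₂ᵢ| = 0.6171 + 0.2178 + 0.1686 + 0.2307 = 1.2342
D = 1 − ½ × 1.2342 = 1 − 0.61710 = 0.38290
D = 0.38290 > 0.3 → Yes.

Yes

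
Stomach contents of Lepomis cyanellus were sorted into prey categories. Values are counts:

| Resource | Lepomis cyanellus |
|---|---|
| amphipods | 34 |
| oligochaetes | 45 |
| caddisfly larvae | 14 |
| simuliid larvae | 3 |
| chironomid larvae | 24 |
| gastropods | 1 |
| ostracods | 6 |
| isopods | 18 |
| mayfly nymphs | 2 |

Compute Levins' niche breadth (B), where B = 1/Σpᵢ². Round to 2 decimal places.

4.99

Proportions for Lepomis cyanellus (n=147): 34/147=0.2313, 45/147=0.3061, 14/147=0.0952, 3/147=0.0204, 24/147=0.1633, 1/147=0.0068, 6/147=0.0408, 18/147=0.1224, 2/147=0.0136
Σpᵢ² = 0.2313² + 0.3061² + 0.0952² + 0.0204² + 0.1633² + 0.0068² + 0.0408² + 0.1224² + 0.0136² = 0.053500 + 0.093697 + 0.009063 + 0.000416 + 0.026667 + 0.000046 + 0.001665 + 0.014982 + 0.000185 = 0.200221
B = 1 / 0.200221 = 4.9945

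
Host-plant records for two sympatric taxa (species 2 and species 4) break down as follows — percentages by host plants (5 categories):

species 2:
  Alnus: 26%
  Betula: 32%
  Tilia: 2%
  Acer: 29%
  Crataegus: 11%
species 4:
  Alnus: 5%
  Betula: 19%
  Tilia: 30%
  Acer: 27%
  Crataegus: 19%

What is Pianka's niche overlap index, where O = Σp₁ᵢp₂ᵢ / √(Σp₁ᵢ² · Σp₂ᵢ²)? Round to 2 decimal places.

0.71

Convert percentages to proportions (divide by 100).
Σ p₁ᵢp₂ᵢ = 0.0130 + 0.0608 + 0.0060 + 0.0783 + 0.0209 = 0.1790
Σp_1ᵢ² = 0.26² + 0.32² + 0.02² + 0.29² + 0.11² = 0.0676 + 0.1024 + 0.0004 + 0.0841 + 0.0121 = 0.2666
Σp_2ᵢ² = 0.05² + 0.19² + 0.30² + 0.27² + 0.19² = 0.0025 + 0.0361 + 0.0900 + 0.0729 + 0.0361 = 0.2376
O = 0.1790 / √(0.2666 × 0.2376) = 0.1790 / 0.25168 = 0.7112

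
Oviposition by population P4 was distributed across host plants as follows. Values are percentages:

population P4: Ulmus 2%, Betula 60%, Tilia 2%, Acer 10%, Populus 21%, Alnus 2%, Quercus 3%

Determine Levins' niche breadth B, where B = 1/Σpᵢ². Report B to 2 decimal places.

2.40

Convert percentages to proportions (divide by 100).
Σpᵢ² = 0.02² + 0.60² + 0.02² + 0.10² + 0.21² + 0.02² + 0.03² = 0.0004 + 0.3600 + 0.0004 + 0.0100 + 0.0441 + 0.0004 + 0.0009 = 0.4162
B = 1 / 0.4162 = 2.4027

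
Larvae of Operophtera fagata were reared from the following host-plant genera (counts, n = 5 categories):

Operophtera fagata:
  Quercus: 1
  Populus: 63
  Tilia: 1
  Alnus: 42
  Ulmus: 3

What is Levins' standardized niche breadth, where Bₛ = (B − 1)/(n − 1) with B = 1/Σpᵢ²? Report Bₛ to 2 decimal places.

0.28

Proportions for Operophtera fagata (n=110): 1/110=0.0091, 63/110=0.5727, 1/110=0.0091, 42/110=0.3818, 3/110=0.0273
Σpᵢ² = 0.0091² + 0.5727² + 0.0091² + 0.3818² + 0.0273² = 0.000083 + 0.327985 + 0.000083 + 0.145771 + 0.000745 = 0.474667
B = 1 / 0.474667 = 2.1067
Bₛ = (B − 1)/(n − 1) = (2.1067 − 1)/(5 − 1) = 1.1067/4 = 0.2767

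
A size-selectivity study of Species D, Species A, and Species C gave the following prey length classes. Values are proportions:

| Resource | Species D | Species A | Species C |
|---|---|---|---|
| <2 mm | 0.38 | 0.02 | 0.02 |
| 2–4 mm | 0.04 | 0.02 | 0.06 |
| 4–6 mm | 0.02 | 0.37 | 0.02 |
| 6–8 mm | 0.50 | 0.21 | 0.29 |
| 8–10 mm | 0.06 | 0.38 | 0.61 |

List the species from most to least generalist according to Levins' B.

Σp_Dᵢ² = 0.38² + 0.04² + 0.02² + 0.50² + 0.06² = 0.1444 + 0.0016 + 0.0004 + 0.2500 + 0.0036 = 0.4000
B_D = 1 / 0.4000 = 2.5000
Σp_Aᵢ² = 0.02² + 0.02² + 0.37² + 0.21² + 0.38² = 0.0004 + 0.0004 + 0.1369 + 0.0441 + 0.1444 = 0.3262
B_A = 1 / 0.3262 = 3.0656
Σp_Cᵢ² = 0.02² + 0.06² + 0.02² + 0.29² + 0.61² = 0.0004 + 0.0036 + 0.0004 + 0.0841 + 0.3721 = 0.4606
B_C = 1 / 0.4606 = 2.1711
Ranking by B (broadest → narrowest): Species A (3.07) > Species D (2.50) > Species C (2.17)

Species A > Species D > Species C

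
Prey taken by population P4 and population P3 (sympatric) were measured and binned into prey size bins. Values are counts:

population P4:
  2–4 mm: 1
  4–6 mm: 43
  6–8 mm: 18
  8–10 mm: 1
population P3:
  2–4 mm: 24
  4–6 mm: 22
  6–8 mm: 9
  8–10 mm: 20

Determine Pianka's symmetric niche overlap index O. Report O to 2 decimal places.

Proportions for population P4 (n=63): 1/63=0.0159, 43/63=0.6825, 18/63=0.2857, 1/63=0.0159
Proportions for population P3 (n=75): 24/75=0.3200, 22/75=0.2933, 9/75=0.1200, 20/75=0.2667
Σ p₁ᵢp₂ᵢ = 0.005088 + 0.200177 + 0.034284 + 0.004241 = 0.243790
Σp_1ᵢ² = 0.0159² + 0.6825² + 0.2857² + 0.0159² = 0.000253 + 0.465806 + 0.081624 + 0.000253 = 0.547936
Σp_2ᵢ² = 0.3200² + 0.2933² + 0.1200² + 0.2667² = 0.102400 + 0.086025 + 0.014400 + 0.071129 = 0.273954
O = 0.243790 / √(0.547936 × 0.273954) = 0.243790 / 0.3874394 = 0.6292

0.63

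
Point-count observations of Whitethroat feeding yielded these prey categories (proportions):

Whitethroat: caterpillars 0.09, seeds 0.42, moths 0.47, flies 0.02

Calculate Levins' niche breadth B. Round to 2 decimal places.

Σpᵢ² = 0.09² + 0.42² + 0.47² + 0.02² = 0.0081 + 0.1764 + 0.2209 + 0.0004 = 0.4058
B = 1 / 0.4058 = 2.4643

2.46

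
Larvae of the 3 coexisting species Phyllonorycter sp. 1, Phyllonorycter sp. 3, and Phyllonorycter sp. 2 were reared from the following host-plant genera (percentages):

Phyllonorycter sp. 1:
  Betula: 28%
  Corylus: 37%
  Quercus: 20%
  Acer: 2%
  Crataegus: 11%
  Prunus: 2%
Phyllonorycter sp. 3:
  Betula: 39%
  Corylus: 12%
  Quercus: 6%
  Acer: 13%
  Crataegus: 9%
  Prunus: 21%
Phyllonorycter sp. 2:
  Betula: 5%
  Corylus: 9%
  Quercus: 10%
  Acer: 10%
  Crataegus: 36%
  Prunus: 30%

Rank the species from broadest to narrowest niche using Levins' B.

Phyllonorycter sp. 3 > Phyllonorycter sp. 2 > Phyllonorycter sp. 1

Convert percentages to proportions (divide by 100).
Σp_1ᵢ² = 0.28² + 0.37² + 0.20² + 0.02² + 0.11² + 0.02² = 0.0784 + 0.1369 + 0.0400 + 0.0004 + 0.0121 + 0.0004 = 0.2682
B_1 = 1 / 0.2682 = 3.7286
Σp_3ᵢ² = 0.39² + 0.12² + 0.06² + 0.13² + 0.09² + 0.21² = 0.1521 + 0.0144 + 0.0036 + 0.0169 + 0.0081 + 0.0441 = 0.2392
B_3 = 1 / 0.2392 = 4.1806
Σp_2ᵢ² = 0.05² + 0.09² + 0.10² + 0.10² + 0.36² + 0.30² = 0.0025 + 0.0081 + 0.0100 + 0.0100 + 0.1296 + 0.0900 = 0.2502
B_2 = 1 / 0.2502 = 3.9968
Ranking by B (broadest → narrowest): Phyllonorycter sp. 3 (4.18) > Phyllonorycter sp. 2 (4.00) > Phyllonorycter sp. 1 (3.73)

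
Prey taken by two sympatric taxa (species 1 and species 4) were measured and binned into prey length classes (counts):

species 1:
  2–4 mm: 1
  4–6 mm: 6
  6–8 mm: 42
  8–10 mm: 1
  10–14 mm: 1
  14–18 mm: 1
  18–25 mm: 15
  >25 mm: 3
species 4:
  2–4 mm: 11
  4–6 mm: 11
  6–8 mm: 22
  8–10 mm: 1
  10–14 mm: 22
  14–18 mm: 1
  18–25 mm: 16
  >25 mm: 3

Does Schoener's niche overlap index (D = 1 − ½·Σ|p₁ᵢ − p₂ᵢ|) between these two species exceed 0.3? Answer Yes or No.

Proportions for species 1 (n=70): 1/70=0.0143, 6/70=0.0857, 42/70=0.6000, 1/70=0.0143, 1/70=0.0143, 1/70=0.0143, 15/70=0.2143, 3/70=0.0429
Proportions for species 4 (n=87): 11/87=0.1264, 11/87=0.1264, 22/87=0.2529, 1/87=0.0115, 22/87=0.2529, 1/87=0.0115, 16/87=0.1839, 3/87=0.0345
Σ|p₁ᵢ − p₂ᵢ| = 0.1121 + 0.0407 + 0.3471 + 0.0028 + 0.2386 + 0.0028 + 0.0304 + 0.0084 = 0.7829
D = 1 − ½ × 0.7829 = 1 − 0.39145 = 0.60855
D = 0.60855 > 0.3 → Yes.

Yes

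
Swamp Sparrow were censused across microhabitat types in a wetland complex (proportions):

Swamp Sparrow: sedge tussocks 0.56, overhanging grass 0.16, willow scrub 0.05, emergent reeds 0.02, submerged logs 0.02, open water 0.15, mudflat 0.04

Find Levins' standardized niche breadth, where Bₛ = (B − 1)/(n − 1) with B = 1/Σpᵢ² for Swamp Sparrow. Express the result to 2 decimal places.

0.29

Σpᵢ² = 0.56² + 0.16² + 0.05² + 0.02² + 0.02² + 0.15² + 0.04² = 0.3136 + 0.0256 + 0.0025 + 0.0004 + 0.0004 + 0.0225 + 0.0016 = 0.3666
B = 1 / 0.3666 = 2.7278
Bₛ = (B − 1)/(n − 1) = (2.7278 − 1)/(7 − 1) = 1.7278/6 = 0.2880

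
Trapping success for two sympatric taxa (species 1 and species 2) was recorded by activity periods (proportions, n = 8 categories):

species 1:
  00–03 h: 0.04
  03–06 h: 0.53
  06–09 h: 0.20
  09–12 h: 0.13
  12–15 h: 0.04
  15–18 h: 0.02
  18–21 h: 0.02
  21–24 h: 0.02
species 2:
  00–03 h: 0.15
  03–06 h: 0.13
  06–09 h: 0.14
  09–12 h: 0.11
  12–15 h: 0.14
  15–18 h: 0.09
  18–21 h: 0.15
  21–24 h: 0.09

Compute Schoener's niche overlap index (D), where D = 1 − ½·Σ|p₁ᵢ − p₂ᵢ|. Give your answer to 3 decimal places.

Σ|p₁ᵢ − p₂ᵢ| = 0.11 + 0.40 + 0.06 + 0.02 + 0.10 + 0.07 + 0.13 + 0.07 = 0.96
D = 1 − ½ × 0.96 = 1 − 0.480 = 0.52000

0.520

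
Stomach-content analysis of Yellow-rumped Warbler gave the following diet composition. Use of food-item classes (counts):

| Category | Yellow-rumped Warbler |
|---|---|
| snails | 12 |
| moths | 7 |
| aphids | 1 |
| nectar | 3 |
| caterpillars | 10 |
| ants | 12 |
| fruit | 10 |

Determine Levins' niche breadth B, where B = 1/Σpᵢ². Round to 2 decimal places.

5.53

Proportions for Yellow-rumped Warbler (n=55): 12/55=0.2182, 7/55=0.1273, 1/55=0.0182, 3/55=0.0545, 10/55=0.1818, 12/55=0.2182, 10/55=0.1818
Σpᵢ² = 0.2182² + 0.1273² + 0.0182² + 0.0545² + 0.1818² + 0.2182² + 0.1818² = 0.047611 + 0.016205 + 0.000331 + 0.002970 + 0.033051 + 0.047611 + 0.033051 = 0.180830
B = 1 / 0.180830 = 5.5301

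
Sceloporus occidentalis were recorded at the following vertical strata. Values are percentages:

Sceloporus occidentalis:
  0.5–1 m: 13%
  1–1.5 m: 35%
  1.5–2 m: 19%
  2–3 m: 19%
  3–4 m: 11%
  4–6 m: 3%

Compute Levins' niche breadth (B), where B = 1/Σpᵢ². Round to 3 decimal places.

4.452

Convert percentages to proportions (divide by 100).
Σpᵢ² = 0.13² + 0.35² + 0.19² + 0.19² + 0.11² + 0.03² = 0.0169 + 0.1225 + 0.0361 + 0.0361 + 0.0121 + 0.0009 = 0.2246
B = 1 / 0.2246 = 4.45236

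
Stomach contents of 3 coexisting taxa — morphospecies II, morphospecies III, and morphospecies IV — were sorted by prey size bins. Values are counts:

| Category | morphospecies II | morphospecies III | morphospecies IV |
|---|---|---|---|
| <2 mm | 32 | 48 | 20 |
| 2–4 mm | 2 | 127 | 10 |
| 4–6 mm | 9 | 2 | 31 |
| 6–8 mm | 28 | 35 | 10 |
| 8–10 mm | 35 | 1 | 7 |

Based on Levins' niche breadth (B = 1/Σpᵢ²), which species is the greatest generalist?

morphospecies IV

Proportions for morphospecies II (n=106): 32/106=0.3019, 2/106=0.0189, 9/106=0.0849, 28/106=0.2642, 35/106=0.3302
Proportions for morphospecies III (n=213): 48/213=0.2254, 127/213=0.5962, 2/213=0.0094, 35/213=0.1643, 1/213=0.0047
Proportions for morphospecies IV (n=78): 20/78=0.2564, 10/78=0.1282, 31/78=0.3974, 10/78=0.1282, 7/78=0.0897
Σp_IIᵢ² = 0.3019² + 0.0189² + 0.0849² + 0.2642² + 0.3302² = 0.091144 + 0.000357 + 0.007208 + 0.069802 + 0.109032 = 0.277543
B_II = 1 / 0.277543 = 3.6030
Σp_IIIᵢ² = 0.2254² + 0.5962² + 0.0094² + 0.1643² + 0.0047² = 0.050805 + 0.355454 + 0.000088 + 0.026994 + 0.000022 = 0.433363
B_III = 1 / 0.433363 = 2.3075
Σp_IVᵢ² = 0.2564² + 0.1282² + 0.3974² + 0.1282² + 0.0897² = 0.065741 + 0.016435 + 0.157927 + 0.016435 + 0.008046 = 0.264584
B_IV = 1 / 0.264584 = 3.7795
Highest B → broadest niche (most generalist): morphospecies IV (B = 3.78).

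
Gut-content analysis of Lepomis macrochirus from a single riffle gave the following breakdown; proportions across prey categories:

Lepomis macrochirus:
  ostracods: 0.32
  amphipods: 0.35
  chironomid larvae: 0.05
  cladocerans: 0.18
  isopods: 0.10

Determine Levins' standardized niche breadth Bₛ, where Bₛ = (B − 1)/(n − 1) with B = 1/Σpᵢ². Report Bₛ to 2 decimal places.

0.68

Σpᵢ² = 0.32² + 0.35² + 0.05² + 0.18² + 0.10² = 0.1024 + 0.1225 + 0.0025 + 0.0324 + 0.0100 = 0.2698
B = 1 / 0.2698 = 3.7064
Bₛ = (B − 1)/(n − 1) = (3.7064 − 1)/(5 − 1) = 2.7064/4 = 0.6766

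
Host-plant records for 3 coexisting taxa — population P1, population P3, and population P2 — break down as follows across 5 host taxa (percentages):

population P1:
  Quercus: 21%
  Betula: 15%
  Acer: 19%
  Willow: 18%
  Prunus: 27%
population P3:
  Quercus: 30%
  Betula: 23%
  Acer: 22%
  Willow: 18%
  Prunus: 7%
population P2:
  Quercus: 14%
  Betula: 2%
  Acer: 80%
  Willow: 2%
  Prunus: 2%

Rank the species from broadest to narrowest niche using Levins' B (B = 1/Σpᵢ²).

population P1 > population P3 > population P2

Convert percentages to proportions (divide by 100).
Σp_P1ᵢ² = 0.21² + 0.15² + 0.19² + 0.18² + 0.27² = 0.0441 + 0.0225 + 0.0361 + 0.0324 + 0.0729 = 0.2080
B_P1 = 1 / 0.2080 = 4.8077
Σp_P3ᵢ² = 0.30² + 0.23² + 0.22² + 0.18² + 0.07² = 0.0900 + 0.0529 + 0.0484 + 0.0324 + 0.0049 = 0.2286
B_P3 = 1 / 0.2286 = 4.3745
Σp_P2ᵢ² = 0.14² + 0.02² + 0.80² + 0.02² + 0.02² = 0.0196 + 0.0004 + 0.6400 + 0.0004 + 0.0004 = 0.6608
B_P2 = 1 / 0.6608 = 1.5133
Ranking by B (broadest → narrowest): population P1 (4.81) > population P3 (4.37) > population P2 (1.51)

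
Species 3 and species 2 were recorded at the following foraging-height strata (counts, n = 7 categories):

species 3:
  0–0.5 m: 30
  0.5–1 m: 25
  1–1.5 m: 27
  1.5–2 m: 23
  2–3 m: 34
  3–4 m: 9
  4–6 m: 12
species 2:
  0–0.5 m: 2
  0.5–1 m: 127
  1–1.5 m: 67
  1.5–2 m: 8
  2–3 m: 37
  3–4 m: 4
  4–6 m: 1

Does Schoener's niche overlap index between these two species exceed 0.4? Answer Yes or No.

Yes

Proportions for species 3 (n=160): 30/160=0.1875, 25/160=0.1563, 27/160=0.1688, 23/160=0.1438, 34/160=0.2125, 9/160=0.0563, 12/160=0.0750
Proportions for species 2 (n=246): 2/246=0.0081, 127/246=0.5163, 67/246=0.2724, 8/246=0.0325, 37/246=0.1504, 4/246=0.0163, 1/246=0.0041
Σ|p₁ᵢ − p₂ᵢ| = 0.1794 + 0.3600 + 0.1036 + 0.1113 + 0.0621 + 0.0400 + 0.0709 = 0.9273
D = 1 − ½ × 0.9273 = 1 − 0.46365 = 0.53635
D = 0.53635 > 0.4 → Yes.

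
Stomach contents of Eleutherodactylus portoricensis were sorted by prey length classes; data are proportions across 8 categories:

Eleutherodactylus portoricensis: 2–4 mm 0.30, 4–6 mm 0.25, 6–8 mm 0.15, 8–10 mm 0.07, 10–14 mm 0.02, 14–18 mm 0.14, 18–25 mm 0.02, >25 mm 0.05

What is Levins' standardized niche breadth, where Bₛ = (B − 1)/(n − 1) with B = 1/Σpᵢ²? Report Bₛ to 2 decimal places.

0.56

Σpᵢ² = 0.30² + 0.25² + 0.15² + 0.07² + 0.02² + 0.14² + 0.02² + 0.05² = 0.0900 + 0.0625 + 0.0225 + 0.0049 + 0.0004 + 0.0196 + 0.0004 + 0.0025 = 0.2028
B = 1 / 0.2028 = 4.9310
Bₛ = (B − 1)/(n − 1) = (4.9310 − 1)/(8 − 1) = 3.9310/7 = 0.5616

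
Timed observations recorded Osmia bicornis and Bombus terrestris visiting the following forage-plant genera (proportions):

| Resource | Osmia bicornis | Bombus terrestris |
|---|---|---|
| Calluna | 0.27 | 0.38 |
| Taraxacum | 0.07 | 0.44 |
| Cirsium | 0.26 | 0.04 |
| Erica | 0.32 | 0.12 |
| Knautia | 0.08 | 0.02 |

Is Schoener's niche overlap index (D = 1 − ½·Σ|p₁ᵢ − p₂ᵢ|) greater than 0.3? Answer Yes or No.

Σ|p₁ᵢ − p₂ᵢ| = 0.11 + 0.37 + 0.22 + 0.20 + 0.06 = 0.96
D = 1 − ½ × 0.96 = 1 − 0.480 = 0.5200
D = 0.5200 > 0.3 → Yes.

Yes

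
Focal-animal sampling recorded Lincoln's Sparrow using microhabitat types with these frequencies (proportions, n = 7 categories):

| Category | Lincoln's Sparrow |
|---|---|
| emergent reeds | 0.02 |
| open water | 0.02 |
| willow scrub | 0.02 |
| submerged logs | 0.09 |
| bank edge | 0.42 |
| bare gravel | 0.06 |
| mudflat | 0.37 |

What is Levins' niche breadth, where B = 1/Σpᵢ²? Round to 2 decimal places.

3.07

Σpᵢ² = 0.02² + 0.02² + 0.02² + 0.09² + 0.42² + 0.06² + 0.37² = 0.0004 + 0.0004 + 0.0004 + 0.0081 + 0.1764 + 0.0036 + 0.1369 = 0.3262
B = 1 / 0.3262 = 3.0656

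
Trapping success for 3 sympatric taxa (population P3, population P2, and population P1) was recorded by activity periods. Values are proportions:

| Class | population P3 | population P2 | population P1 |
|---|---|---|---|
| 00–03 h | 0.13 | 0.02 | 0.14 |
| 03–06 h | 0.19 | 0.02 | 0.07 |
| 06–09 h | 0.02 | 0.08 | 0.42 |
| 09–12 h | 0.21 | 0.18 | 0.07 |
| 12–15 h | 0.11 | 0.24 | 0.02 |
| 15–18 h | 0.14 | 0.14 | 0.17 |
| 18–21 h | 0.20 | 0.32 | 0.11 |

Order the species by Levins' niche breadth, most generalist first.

population P3 > population P2 > population P1

Σp_P3ᵢ² = 0.13² + 0.19² + 0.02² + 0.21² + 0.11² + 0.14² + 0.20² = 0.0169 + 0.0361 + 0.0004 + 0.0441 + 0.0121 + 0.0196 + 0.0400 = 0.1692
B_P3 = 1 / 0.1692 = 5.9102
Σp_P2ᵢ² = 0.02² + 0.02² + 0.08² + 0.18² + 0.24² + 0.14² + 0.32² = 0.0004 + 0.0004 + 0.0064 + 0.0324 + 0.0576 + 0.0196 + 0.1024 = 0.2192
B_P2 = 1 / 0.2192 = 4.5620
Σp_P1ᵢ² = 0.14² + 0.07² + 0.42² + 0.07² + 0.02² + 0.17² + 0.11² = 0.0196 + 0.0049 + 0.1764 + 0.0049 + 0.0004 + 0.0289 + 0.0121 = 0.2472
B_P1 = 1 / 0.2472 = 4.0453
Ranking by B (broadest → narrowest): population P3 (5.91) > population P2 (4.56) > population P1 (4.05)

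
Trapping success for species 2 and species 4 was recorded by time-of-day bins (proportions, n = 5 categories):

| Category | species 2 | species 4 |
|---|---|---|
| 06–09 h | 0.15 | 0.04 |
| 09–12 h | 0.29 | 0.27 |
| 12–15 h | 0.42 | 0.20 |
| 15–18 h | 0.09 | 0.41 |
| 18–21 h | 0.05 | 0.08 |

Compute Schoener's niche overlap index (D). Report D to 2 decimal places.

0.65

Σ|p₁ᵢ − p₂ᵢ| = 0.11 + 0.02 + 0.22 + 0.32 + 0.03 = 0.70
D = 1 − ½ × 0.70 = 1 − 0.350 = 0.6500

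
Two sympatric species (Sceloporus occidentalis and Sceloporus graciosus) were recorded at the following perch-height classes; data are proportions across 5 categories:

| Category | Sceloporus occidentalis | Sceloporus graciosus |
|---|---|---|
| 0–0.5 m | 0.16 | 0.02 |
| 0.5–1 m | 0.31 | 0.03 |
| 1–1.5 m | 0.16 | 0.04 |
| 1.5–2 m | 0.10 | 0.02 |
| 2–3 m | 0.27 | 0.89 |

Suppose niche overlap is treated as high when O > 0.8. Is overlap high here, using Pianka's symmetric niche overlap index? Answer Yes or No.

Σ p₁ᵢp₂ᵢ = 0.0032 + 0.0093 + 0.0064 + 0.0020 + 0.2403 = 0.2612
Σp_1ᵢ² = 0.16² + 0.31² + 0.16² + 0.10² + 0.27² = 0.0256 + 0.0961 + 0.0256 + 0.0100 + 0.0729 = 0.2302
Σp_2ᵢ² = 0.02² + 0.03² + 0.04² + 0.02² + 0.89² = 0.0004 + 0.0009 + 0.0016 + 0.0004 + 0.7921 = 0.7954
O = 0.2612 / √(0.2302 × 0.7954) = 0.2612 / 0.42790 = 0.6104
O = 0.6104 < 0.8 → No.

No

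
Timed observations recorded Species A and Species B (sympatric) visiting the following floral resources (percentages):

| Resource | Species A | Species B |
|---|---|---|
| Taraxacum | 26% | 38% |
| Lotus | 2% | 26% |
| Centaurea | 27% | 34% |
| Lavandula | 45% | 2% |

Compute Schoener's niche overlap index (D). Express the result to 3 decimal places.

0.570

Convert percentages to proportions (divide by 100).
Σ|p₁ᵢ − p₂ᵢ| = 0.12 + 0.24 + 0.07 + 0.43 = 0.86
D = 1 − ½ × 0.86 = 1 − 0.430 = 0.57000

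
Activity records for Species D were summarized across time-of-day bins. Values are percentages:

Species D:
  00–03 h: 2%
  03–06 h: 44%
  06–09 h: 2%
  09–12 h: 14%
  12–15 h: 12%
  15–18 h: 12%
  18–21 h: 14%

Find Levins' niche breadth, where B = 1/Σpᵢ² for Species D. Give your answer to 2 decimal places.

3.81

Convert percentages to proportions (divide by 100).
Σpᵢ² = 0.02² + 0.44² + 0.02² + 0.14² + 0.12² + 0.12² + 0.14² = 0.0004 + 0.1936 + 0.0004 + 0.0196 + 0.0144 + 0.0144 + 0.0196 = 0.2624
B = 1 / 0.2624 = 3.8110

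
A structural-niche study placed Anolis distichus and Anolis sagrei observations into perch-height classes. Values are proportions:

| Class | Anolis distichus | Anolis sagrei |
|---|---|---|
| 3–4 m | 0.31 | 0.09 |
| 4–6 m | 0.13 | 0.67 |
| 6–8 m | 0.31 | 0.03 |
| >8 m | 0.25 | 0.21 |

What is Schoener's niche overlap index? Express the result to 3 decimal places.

Σ|p₁ᵢ − p₂ᵢ| = 0.22 + 0.54 + 0.28 + 0.04 = 1.08
D = 1 − ½ × 1.08 = 1 − 0.540 = 0.46000

0.460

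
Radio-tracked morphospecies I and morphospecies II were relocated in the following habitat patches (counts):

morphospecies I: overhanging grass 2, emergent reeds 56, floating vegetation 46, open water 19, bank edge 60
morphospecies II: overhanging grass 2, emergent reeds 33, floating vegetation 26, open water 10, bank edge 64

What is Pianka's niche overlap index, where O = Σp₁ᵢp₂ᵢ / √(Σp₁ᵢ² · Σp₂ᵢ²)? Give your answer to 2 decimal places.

0.95

Proportions for morphospecies I (n=183): 2/183=0.0109, 56/183=0.3060, 46/183=0.2514, 19/183=0.1038, 60/183=0.3279
Proportions for morphospecies II (n=135): 2/135=0.0148, 33/135=0.2444, 26/135=0.1926, 10/135=0.0741, 64/135=0.4741
Σ p₁ᵢp₂ᵢ = 0.000161 + 0.074786 + 0.048420 + 0.007692 + 0.155457 = 0.286516
Σp_1ᵢ² = 0.0109² + 0.3060² + 0.2514² + 0.1038² + 0.3279² = 0.000119 + 0.093636 + 0.063202 + 0.010774 + 0.107518 = 0.275249
Σp_2ᵢ² = 0.0148² + 0.2444² + 0.1926² + 0.0741² + 0.4741² = 0.000219 + 0.059731 + 0.037095 + 0.005491 + 0.224771 = 0.327307
O = 0.286516 / √(0.275249 × 0.327307) = 0.286516 / 0.3001515 = 0.9546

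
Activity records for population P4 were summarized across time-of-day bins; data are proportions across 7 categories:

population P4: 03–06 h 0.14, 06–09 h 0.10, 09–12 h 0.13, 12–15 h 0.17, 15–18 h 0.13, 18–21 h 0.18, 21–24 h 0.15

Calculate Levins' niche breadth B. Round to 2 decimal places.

6.79

Σpᵢ² = 0.14² + 0.10² + 0.13² + 0.17² + 0.13² + 0.18² + 0.15² = 0.0196 + 0.0100 + 0.0169 + 0.0289 + 0.0169 + 0.0324 + 0.0225 = 0.1472
B = 1 / 0.1472 = 6.7935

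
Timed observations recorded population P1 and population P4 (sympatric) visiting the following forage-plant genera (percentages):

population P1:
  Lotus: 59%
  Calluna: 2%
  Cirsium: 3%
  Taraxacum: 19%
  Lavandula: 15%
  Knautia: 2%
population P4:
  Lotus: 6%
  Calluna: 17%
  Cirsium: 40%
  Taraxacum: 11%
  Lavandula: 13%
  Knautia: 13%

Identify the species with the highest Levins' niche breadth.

Convert percentages to proportions (divide by 100).
Σp_P1ᵢ² = 0.59² + 0.02² + 0.03² + 0.19² + 0.15² + 0.02² = 0.3481 + 0.0004 + 0.0009 + 0.0361 + 0.0225 + 0.0004 = 0.4084
B_P1 = 1 / 0.4084 = 2.4486
Σp_P4ᵢ² = 0.06² + 0.17² + 0.40² + 0.11² + 0.13² + 0.13² = 0.0036 + 0.0289 + 0.1600 + 0.0121 + 0.0169 + 0.0169 = 0.2384
B_P4 = 1 / 0.2384 = 4.1946
Highest B → broadest niche (most generalist): population P4 (B = 4.19).

population P4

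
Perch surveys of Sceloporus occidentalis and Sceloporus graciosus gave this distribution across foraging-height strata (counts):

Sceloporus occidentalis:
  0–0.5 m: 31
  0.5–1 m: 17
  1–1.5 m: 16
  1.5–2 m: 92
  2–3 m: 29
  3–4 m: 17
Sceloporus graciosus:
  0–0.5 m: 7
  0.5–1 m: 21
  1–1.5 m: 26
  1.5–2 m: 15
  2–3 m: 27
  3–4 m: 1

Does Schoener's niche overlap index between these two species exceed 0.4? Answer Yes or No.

Yes

Proportions for Sceloporus occidentalis (n=202): 31/202=0.1535, 17/202=0.0842, 16/202=0.0792, 92/202=0.4554, 29/202=0.1436, 17/202=0.0842
Proportions for Sceloporus graciosus (n=97): 7/97=0.0722, 21/97=0.2165, 26/97=0.2680, 15/97=0.1546, 27/97=0.2784, 1/97=0.0103
Σ|p₁ᵢ − p₂ᵢ| = 0.0813 + 0.1323 + 0.1888 + 0.3008 + 0.1348 + 0.0739 = 0.9119
D = 1 − ½ × 0.9119 = 1 − 0.45595 = 0.54405
D = 0.54405 > 0.4 → Yes.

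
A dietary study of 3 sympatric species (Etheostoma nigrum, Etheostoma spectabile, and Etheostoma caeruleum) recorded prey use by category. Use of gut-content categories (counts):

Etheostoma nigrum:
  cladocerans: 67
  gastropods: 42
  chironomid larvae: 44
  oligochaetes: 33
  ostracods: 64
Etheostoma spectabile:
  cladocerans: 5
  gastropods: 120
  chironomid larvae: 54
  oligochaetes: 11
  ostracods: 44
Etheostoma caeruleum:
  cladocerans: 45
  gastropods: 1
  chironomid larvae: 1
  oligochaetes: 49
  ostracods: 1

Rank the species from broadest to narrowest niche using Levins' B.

Etheostoma nigrum > Etheostoma spectabile > Etheostoma caeruleum

Proportions for Etheostoma nigrum (n=250): 67/250=0.2680, 42/250=0.1680, 44/250=0.1760, 33/250=0.1320, 64/250=0.2560
Proportions for Etheostoma spectabile (n=234): 5/234=0.0214, 120/234=0.5128, 54/234=0.2308, 11/234=0.0470, 44/234=0.1880
Proportions for Etheostoma caeruleum (n=97): 45/97=0.4639, 1/97=0.0103, 1/97=0.0103, 49/97=0.5052, 1/97=0.0103
Σp_nigrᵢ² = 0.2680² + 0.1680² + 0.1760² + 0.1320² + 0.2560² = 0.071824 + 0.028224 + 0.030976 + 0.017424 + 0.065536 = 0.213984
B_nigr = 1 / 0.213984 = 4.6732
Σp_specᵢ² = 0.0214² + 0.5128² + 0.2308² + 0.0470² + 0.1880² = 0.000458 + 0.262964 + 0.053269 + 0.002209 + 0.035344 = 0.354244
B_spec = 1 / 0.354244 = 2.8229
Σp_caerᵢ² = 0.4639² + 0.0103² + 0.0103² + 0.5052² + 0.0103² = 0.215203 + 0.000106 + 0.000106 + 0.255227 + 0.000106 = 0.470748
B_caer = 1 / 0.470748 = 2.1243
Ranking by B (broadest → narrowest): Etheostoma nigrum (4.67) > Etheostoma spectabile (2.82) > Etheostoma caeruleum (2.12)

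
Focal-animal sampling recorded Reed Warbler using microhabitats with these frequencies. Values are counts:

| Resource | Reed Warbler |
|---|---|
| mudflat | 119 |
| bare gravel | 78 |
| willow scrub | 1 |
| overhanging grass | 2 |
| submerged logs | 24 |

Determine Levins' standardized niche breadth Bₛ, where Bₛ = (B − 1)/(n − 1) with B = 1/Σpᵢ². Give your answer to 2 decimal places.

Proportions for Reed Warbler (n=224): 119/224=0.5313, 78/224=0.3482, 1/224=0.0045, 2/224=0.0089, 24/224=0.1071
Σpᵢ² = 0.5313² + 0.3482² + 0.0045² + 0.0089² + 0.1071² = 0.282280 + 0.121243 + 0.000020 + 0.000079 + 0.011470 = 0.415092
B = 1 / 0.415092 = 2.4091
Bₛ = (B − 1)/(n − 1) = (2.4091 − 1)/(5 − 1) = 1.4091/4 = 0.3523

0.35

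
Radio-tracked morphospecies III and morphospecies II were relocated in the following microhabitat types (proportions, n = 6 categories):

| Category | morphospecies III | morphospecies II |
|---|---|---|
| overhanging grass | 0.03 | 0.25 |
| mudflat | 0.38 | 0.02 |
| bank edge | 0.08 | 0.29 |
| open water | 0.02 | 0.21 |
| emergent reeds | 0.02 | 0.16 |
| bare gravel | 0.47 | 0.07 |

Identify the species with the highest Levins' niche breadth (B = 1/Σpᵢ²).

morphospecies II

Σp_IIIᵢ² = 0.03² + 0.38² + 0.08² + 0.02² + 0.02² + 0.47² = 0.0009 + 0.1444 + 0.0064 + 0.0004 + 0.0004 + 0.2209 = 0.3734
B_III = 1 / 0.3734 = 2.6781
Σp_IIᵢ² = 0.25² + 0.02² + 0.29² + 0.21² + 0.16² + 0.07² = 0.0625 + 0.0004 + 0.0841 + 0.0441 + 0.0256 + 0.0049 = 0.2216
B_II = 1 / 0.2216 = 4.5126
Highest B → broadest niche (most generalist): morphospecies II (B = 4.51).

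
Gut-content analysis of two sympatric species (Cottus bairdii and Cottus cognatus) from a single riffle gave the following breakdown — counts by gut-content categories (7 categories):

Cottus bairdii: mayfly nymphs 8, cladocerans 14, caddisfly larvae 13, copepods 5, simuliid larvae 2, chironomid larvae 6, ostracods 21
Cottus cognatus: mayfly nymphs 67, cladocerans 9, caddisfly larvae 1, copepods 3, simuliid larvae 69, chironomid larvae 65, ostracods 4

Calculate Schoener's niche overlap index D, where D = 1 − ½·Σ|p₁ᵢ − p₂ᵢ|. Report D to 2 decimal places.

Proportions for Cottus bairdii (n=69): 8/69=0.1159, 14/69=0.2029, 13/69=0.1884, 5/69=0.0725, 2/69=0.0290, 6/69=0.0870, 21/69=0.3043
Proportions for Cottus cognatus (n=218): 67/218=0.3073, 9/218=0.0413, 1/218=0.0046, 3/218=0.0138, 69/218=0.3165, 65/218=0.2982, 4/218=0.0183
Σ|p₁ᵢ − p₂ᵢ| = 0.1914 + 0.1616 + 0.1838 + 0.0587 + 0.2875 + 0.2112 + 0.2860 = 1.3802
D = 1 − ½ × 1.3802 = 1 − 0.69010 = 0.30990

0.31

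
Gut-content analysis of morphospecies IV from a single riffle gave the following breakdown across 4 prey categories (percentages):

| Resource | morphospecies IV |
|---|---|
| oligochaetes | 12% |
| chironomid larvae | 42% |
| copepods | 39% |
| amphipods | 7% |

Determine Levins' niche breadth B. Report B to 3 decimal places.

Convert percentages to proportions (divide by 100).
Σpᵢ² = 0.12² + 0.42² + 0.39² + 0.07² = 0.0144 + 0.1764 + 0.1521 + 0.0049 = 0.3478
B = 1 / 0.3478 = 2.87522

2.875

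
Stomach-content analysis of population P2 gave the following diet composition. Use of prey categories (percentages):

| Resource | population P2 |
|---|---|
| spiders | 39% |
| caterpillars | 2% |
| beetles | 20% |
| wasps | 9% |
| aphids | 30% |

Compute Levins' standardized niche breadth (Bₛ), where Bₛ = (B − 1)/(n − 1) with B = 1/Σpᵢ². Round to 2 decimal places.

Convert percentages to proportions (divide by 100).
Σpᵢ² = 0.39² + 0.02² + 0.20² + 0.09² + 0.30² = 0.1521 + 0.0004 + 0.0400 + 0.0081 + 0.0900 = 0.2906
B = 1 / 0.2906 = 3.4412
Bₛ = (B − 1)/(n − 1) = (3.4412 − 1)/(5 − 1) = 2.4412/4 = 0.6103

0.61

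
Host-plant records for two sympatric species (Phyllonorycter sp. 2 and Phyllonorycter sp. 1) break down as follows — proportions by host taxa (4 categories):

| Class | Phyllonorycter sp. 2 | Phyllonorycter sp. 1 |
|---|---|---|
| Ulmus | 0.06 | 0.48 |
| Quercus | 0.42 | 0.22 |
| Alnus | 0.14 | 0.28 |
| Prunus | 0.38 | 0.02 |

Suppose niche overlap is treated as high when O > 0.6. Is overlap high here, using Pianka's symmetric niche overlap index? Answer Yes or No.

No

Σ p₁ᵢp₂ᵢ = 0.0288 + 0.0924 + 0.0392 + 0.0076 = 0.1680
Σp_1ᵢ² = 0.06² + 0.42² + 0.14² + 0.38² = 0.0036 + 0.1764 + 0.0196 + 0.1444 = 0.3440
Σp_2ᵢ² = 0.48² + 0.22² + 0.28² + 0.02² = 0.2304 + 0.0484 + 0.0784 + 0.0004 = 0.3576
O = 0.1680 / √(0.3440 × 0.3576) = 0.1680 / 0.35073 = 0.4790
O = 0.4790 < 0.6 → No.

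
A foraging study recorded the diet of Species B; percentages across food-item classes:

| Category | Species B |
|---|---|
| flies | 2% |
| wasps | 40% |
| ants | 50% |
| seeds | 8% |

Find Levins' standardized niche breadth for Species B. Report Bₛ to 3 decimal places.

Convert percentages to proportions (divide by 100).
Σpᵢ² = 0.02² + 0.40² + 0.50² + 0.08² = 0.0004 + 0.1600 + 0.2500 + 0.0064 = 0.4168
B = 1 / 0.4168 = 2.39923
Bₛ = (B − 1)/(n − 1) = (2.39923 − 1)/(4 − 1) = 1.39923/3 = 0.46641

0.466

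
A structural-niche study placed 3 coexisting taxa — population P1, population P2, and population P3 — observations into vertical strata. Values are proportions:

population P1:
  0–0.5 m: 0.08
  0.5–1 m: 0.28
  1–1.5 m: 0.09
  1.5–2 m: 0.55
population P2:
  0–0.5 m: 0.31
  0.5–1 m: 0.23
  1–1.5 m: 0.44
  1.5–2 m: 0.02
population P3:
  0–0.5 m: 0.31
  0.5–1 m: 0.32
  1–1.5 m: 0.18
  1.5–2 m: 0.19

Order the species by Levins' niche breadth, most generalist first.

Σp_P1ᵢ² = 0.08² + 0.28² + 0.09² + 0.55² = 0.0064 + 0.0784 + 0.0081 + 0.3025 = 0.3954
B_P1 = 1 / 0.3954 = 2.5291
Σp_P2ᵢ² = 0.31² + 0.23² + 0.44² + 0.02² = 0.0961 + 0.0529 + 0.1936 + 0.0004 = 0.3430
B_P2 = 1 / 0.3430 = 2.9155
Σp_P3ᵢ² = 0.31² + 0.32² + 0.18² + 0.19² = 0.0961 + 0.1024 + 0.0324 + 0.0361 = 0.2670
B_P3 = 1 / 0.2670 = 3.7453
Ranking by B (broadest → narrowest): population P3 (3.75) > population P2 (2.92) > population P1 (2.53)

population P3 > population P2 > population P1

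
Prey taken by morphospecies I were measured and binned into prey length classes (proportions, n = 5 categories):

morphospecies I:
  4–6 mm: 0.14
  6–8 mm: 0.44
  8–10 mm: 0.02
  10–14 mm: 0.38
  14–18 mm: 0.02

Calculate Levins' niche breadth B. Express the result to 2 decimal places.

2.79

Σpᵢ² = 0.14² + 0.44² + 0.02² + 0.38² + 0.02² = 0.0196 + 0.1936 + 0.0004 + 0.1444 + 0.0004 = 0.3584
B = 1 / 0.3584 = 2.7902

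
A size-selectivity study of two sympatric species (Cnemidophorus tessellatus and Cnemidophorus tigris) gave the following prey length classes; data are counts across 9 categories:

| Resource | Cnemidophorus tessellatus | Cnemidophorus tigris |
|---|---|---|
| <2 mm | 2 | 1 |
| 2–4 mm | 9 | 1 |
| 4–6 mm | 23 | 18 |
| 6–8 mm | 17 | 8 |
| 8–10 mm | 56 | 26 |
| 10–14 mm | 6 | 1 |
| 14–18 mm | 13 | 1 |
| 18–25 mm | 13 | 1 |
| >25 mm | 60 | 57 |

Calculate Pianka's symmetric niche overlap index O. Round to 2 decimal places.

0.93

Proportions for Cnemidophorus tessellatus (n=199): 2/199=0.0101, 9/199=0.0452, 23/199=0.1156, 17/199=0.0854, 56/199=0.2814, 6/199=0.0302, 13/199=0.0653, 13/199=0.0653, 60/199=0.3015
Proportions for Cnemidophorus tigris (n=114): 1/114=0.0088, 1/114=0.0088, 18/114=0.1579, 8/114=0.0702, 26/114=0.2281, 1/114=0.0088, 1/114=0.0088, 1/114=0.0088, 57/114=0.5000
Σ p₁ᵢp₂ᵢ = 0.000089 + 0.000398 + 0.018253 + 0.005995 + 0.064187 + 0.000266 + 0.000575 + 0.000575 + 0.150750 = 0.241088
Σp_1ᵢ² = 0.0101² + 0.0452² + 0.1156² + 0.0854² + 0.2814² + 0.0302² + 0.0653² + 0.0653² + 0.3015² = 0.000102 + 0.002043 + 0.013363 + 0.007293 + 0.079186 + 0.000912 + 0.004264 + 0.004264 + 0.090902 = 0.202329
Σp_2ᵢ² = 0.0088² + 0.0088² + 0.1579² + 0.0702² + 0.2281² + 0.0088² + 0.0088² + 0.0088² + 0.5000² = 0.000077 + 0.000077 + 0.024932 + 0.004928 + 0.052030 + 0.000077 + 0.000077 + 0.000077 + 0.250000 = 0.332275
O = 0.241088 / √(0.202329 × 0.332275) = 0.241088 / 0.2592853 = 0.9298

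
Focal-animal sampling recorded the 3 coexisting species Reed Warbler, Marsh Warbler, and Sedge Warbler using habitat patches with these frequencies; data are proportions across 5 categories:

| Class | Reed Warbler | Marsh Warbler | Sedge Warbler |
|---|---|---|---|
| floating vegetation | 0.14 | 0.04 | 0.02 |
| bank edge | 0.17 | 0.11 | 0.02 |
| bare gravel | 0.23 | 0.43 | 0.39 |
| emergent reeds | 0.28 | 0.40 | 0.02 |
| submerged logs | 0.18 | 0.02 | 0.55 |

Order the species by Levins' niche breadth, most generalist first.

Reed Warbler > Marsh Warbler > Sedge Warbler

Σp_Reedᵢ² = 0.14² + 0.17² + 0.23² + 0.28² + 0.18² = 0.0196 + 0.0289 + 0.0529 + 0.0784 + 0.0324 = 0.2122
B_Reed = 1 / 0.2122 = 4.7125
Σp_Marsᵢ² = 0.04² + 0.11² + 0.43² + 0.40² + 0.02² = 0.0016 + 0.0121 + 0.1849 + 0.1600 + 0.0004 = 0.3590
B_Mars = 1 / 0.3590 = 2.7855
Σp_Sedgᵢ² = 0.02² + 0.02² + 0.39² + 0.02² + 0.55² = 0.0004 + 0.0004 + 0.1521 + 0.0004 + 0.3025 = 0.4558
B_Sedg = 1 / 0.4558 = 2.1939
Ranking by B (broadest → narrowest): Reed Warbler (4.71) > Marsh Warbler (2.79) > Sedge Warbler (2.19)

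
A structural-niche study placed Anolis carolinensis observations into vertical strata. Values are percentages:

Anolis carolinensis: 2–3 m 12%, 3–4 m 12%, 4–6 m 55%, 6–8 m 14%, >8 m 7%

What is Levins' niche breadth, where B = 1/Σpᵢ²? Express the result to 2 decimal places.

Convert percentages to proportions (divide by 100).
Σpᵢ² = 0.12² + 0.12² + 0.55² + 0.14² + 0.07² = 0.0144 + 0.0144 + 0.3025 + 0.0196 + 0.0049 = 0.3558
B = 1 / 0.3558 = 2.8106

2.81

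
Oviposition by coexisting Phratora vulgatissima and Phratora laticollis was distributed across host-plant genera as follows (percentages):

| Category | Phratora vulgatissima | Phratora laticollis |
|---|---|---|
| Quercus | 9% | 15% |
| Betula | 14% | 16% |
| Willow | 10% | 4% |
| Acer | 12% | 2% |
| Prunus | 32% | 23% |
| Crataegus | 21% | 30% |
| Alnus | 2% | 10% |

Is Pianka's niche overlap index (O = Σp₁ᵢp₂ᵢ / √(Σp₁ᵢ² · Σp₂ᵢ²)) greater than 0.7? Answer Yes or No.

Convert percentages to proportions (divide by 100).
Σ p₁ᵢp₂ᵢ = 0.0135 + 0.0224 + 0.0040 + 0.0024 + 0.0736 + 0.0630 + 0.0020 = 0.1809
Σp_1ᵢ² = 0.09² + 0.14² + 0.10² + 0.12² + 0.32² + 0.21² + 0.02² = 0.0081 + 0.0196 + 0.0100 + 0.0144 + 0.1024 + 0.0441 + 0.0004 = 0.1990
Σp_2ᵢ² = 0.15² + 0.16² + 0.04² + 0.02² + 0.23² + 0.30² + 0.10² = 0.0225 + 0.0256 + 0.0016 + 0.0004 + 0.0529 + 0.0900 + 0.0100 = 0.2030
O = 0.1809 / √(0.1990 × 0.2030) = 0.1809 / 0.20099 = 0.9000
O = 0.9000 > 0.7 → Yes.

Yes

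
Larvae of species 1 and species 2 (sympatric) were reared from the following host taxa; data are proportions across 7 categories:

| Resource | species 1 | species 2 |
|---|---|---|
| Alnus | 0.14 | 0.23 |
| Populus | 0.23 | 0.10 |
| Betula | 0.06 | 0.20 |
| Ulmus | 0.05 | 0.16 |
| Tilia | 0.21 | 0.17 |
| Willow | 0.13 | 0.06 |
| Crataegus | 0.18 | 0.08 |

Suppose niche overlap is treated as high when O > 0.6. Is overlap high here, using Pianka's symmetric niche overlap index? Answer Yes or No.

Yes

Σ p₁ᵢp₂ᵢ = 0.0322 + 0.0230 + 0.0120 + 0.0080 + 0.0357 + 0.0078 + 0.0144 = 0.1331
Σp_1ᵢ² = 0.14² + 0.23² + 0.06² + 0.05² + 0.21² + 0.13² + 0.18² = 0.0196 + 0.0529 + 0.0036 + 0.0025 + 0.0441 + 0.0169 + 0.0324 = 0.1720
Σp_2ᵢ² = 0.23² + 0.10² + 0.20² + 0.16² + 0.17² + 0.06² + 0.08² = 0.0529 + 0.0100 + 0.0400 + 0.0256 + 0.0289 + 0.0036 + 0.0064 = 0.1674
O = 0.1331 / √(0.1720 × 0.1674) = 0.1331 / 0.16968 = 0.7844
O = 0.7844 > 0.6 → Yes.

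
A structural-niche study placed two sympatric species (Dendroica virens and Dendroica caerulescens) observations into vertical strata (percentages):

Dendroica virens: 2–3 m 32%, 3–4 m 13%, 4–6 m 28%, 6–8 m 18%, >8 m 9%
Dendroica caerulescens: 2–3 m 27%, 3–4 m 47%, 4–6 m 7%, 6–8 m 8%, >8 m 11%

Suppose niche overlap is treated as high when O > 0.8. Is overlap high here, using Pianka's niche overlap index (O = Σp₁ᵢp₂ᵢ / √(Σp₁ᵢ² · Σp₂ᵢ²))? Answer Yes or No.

No

Convert percentages to proportions (divide by 100).
Σ p₁ᵢp₂ᵢ = 0.0864 + 0.0611 + 0.0196 + 0.0144 + 0.0099 = 0.1914
Σp_1ᵢ² = 0.32² + 0.13² + 0.28² + 0.18² + 0.09² = 0.1024 + 0.0169 + 0.0784 + 0.0324 + 0.0081 = 0.2382
Σp_2ᵢ² = 0.27² + 0.47² + 0.07² + 0.08² + 0.11² = 0.0729 + 0.2209 + 0.0049 + 0.0064 + 0.0121 = 0.3172
O = 0.1914 / √(0.2382 × 0.3172) = 0.1914 / 0.27488 = 0.6963
O = 0.6963 < 0.8 → No.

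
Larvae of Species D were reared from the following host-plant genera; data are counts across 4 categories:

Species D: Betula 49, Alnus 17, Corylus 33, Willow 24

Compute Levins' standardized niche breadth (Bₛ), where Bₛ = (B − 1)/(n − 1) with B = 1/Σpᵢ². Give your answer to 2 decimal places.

Proportions for Species D (n=123): 49/123=0.3984, 17/123=0.1382, 33/123=0.2683, 24/123=0.1951
Σpᵢ² = 0.3984² + 0.1382² + 0.2683² + 0.1951² = 0.158723 + 0.019099 + 0.071985 + 0.038064 = 0.287871
B = 1 / 0.287871 = 3.4738
Bₛ = (B − 1)/(n − 1) = (3.4738 − 1)/(4 − 1) = 2.4738/3 = 0.8246

0.82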